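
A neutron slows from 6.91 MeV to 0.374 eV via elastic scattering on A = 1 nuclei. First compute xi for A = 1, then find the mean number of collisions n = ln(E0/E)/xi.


xi = 1 + (A-1)^2/(2A)*ln((A-1)/(A+1)) = 1 (for A = 1)
n = ln(E0/E) / xi
n = ln(6.91e6 / 0.374) / 1
n = ln(1.847594e+07) / 1 = 16.732

16.732


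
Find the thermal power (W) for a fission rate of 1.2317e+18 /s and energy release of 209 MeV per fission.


P = fission_rate * E_MeV * 1.602e-13
P = 1.2317e+18 * 209 * 1.602e-13
P = 4.1240e+07 W

4.1240e+07


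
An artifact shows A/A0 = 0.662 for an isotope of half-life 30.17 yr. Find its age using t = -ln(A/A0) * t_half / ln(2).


lambda = ln(2) / t_half = ln(2) / 30.17 = 0.02297472 /yr
t = -ln(A/A0) / lambda
t = -ln(0.662) / 0.02297472
t = 17.954 yr

17.954


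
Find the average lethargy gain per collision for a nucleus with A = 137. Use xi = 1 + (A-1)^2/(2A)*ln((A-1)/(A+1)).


xi = 1 + (A-1)^2/(2A) * ln((A-1)/(A+1))
xi = 1 + (137-1)^2/(2*137) * ln((137-1)/(137 +1))
xi = 0.014528

0.014528


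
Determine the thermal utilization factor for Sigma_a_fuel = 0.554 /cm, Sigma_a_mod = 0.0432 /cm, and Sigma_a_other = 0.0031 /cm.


f = Sigma_a_fuel / (Sigma_a_fuel + Sigma_a_mod + Sigma_a_other)
f = 0.554 / (0.554 + 0.0432 + 0.0031)
f = 0.92287

0.92287


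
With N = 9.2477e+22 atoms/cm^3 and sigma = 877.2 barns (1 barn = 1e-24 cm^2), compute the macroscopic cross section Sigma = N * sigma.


Sigma = N * sigma_barns * 1e-24
Sigma = 9.2477e+22 * 877.2 * 1e-24
Sigma = 81.121 /cm

81.121


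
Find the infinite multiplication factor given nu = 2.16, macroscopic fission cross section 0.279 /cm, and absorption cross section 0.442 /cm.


k_inf = nu * Sigma_f / Sigma_a
k_inf = 2.16 * 0.279 / 0.442
k_inf = 1.3634

1.3634


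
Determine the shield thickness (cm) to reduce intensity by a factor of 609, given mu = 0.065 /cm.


x = ln(factor) / mu
x = ln(609) / 0.065
x = 98.643 cm

98.643


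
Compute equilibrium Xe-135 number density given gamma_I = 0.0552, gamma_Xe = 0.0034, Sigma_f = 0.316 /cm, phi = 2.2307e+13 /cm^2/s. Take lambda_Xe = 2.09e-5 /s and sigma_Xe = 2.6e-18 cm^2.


Xe_eq = (gamma_I + gamma_Xe) * Sigma_f * phi / (lambda_Xe + sigma_Xe * phi)
Numerator = (0.0552 + 0.0034) * 0.316 * 2.2307e+13 = 4.130721e+11
Denominator = 2.09e-5 + 2.6e-18 * 2.2307e+13 = 7.889820e-05
Xe_eq = 4.130721e+11 / 7.889820e-05 = 5.2355e+15 /cm^3

5.2355e+15


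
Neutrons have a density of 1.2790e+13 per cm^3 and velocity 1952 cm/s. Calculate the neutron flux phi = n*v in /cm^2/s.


phi = n * v
phi = 1.2790e+13 * 1952
phi = 2.4966e+16 /cm^2/s

2.4966e+16


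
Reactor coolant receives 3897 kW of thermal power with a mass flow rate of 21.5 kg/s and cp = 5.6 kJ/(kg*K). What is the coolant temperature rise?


dT = Q / (m_dot * cp)
dT = 3897 / (21.5 * 5.6)
dT = 32.367 C

32.367


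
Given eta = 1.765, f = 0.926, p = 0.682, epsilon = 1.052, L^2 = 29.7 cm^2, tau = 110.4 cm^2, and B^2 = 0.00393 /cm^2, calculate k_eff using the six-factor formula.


k_inf = eta*f*p*eps = 1.765*0.926*0.682*1.052 = 1.172616
P_TNL = 1/(1 + L^2*B^2) = 1/(1 + 29.7*0.00393) = 0.8954788
P_FNL = exp(-B^2*tau) = exp(-0.00393*110.4) = 0.6479952
k_eff = k_inf * P_TNL * P_FNL = 1.172616 * 0.8954788 * 0.6479952
k_eff = 0.68043

0.68043


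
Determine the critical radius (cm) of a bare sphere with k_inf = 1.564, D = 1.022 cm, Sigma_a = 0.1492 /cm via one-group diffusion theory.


L^2 = D / Sigma_a = 1.022 / 0.1492 = 6.849866 cm^2
B_m^2 = (k_inf - 1) / L^2 = (1.564 - 1) / 6.849866 = 0.08233738 /cm^2
For a bare sphere: B_g = pi/R, so R_c = pi / sqrt(B_m^2)
R_c = pi / sqrt(0.08233738) = 10.948 cm

10.948


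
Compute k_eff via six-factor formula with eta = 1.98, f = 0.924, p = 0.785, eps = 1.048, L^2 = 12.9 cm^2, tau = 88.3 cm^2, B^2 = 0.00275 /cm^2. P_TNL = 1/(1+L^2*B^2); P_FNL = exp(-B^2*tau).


k_inf = eta*f*p*eps = 1.98*0.924*0.785*1.048 = 1.505110
P_TNL = 1/(1 + L^2*B^2) = 1/(1 + 12.9*0.00275) = 0.9657404
P_FNL = exp(-B^2*tau) = exp(-0.00275*88.3) = 0.7844088
k_eff = k_inf * P_TNL * P_FNL = 1.505110 * 0.9657404 * 0.7844088
k_eff = 1.1402

1.1402


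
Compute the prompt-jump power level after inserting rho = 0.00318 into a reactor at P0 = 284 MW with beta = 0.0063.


P1/P0 = beta / (beta - rho)
P1/P0 = 0.0063 / (0.0063 - 0.00318) = 2.019231
P1 = 284 * 2.019231 = 573.46 MW

573.46


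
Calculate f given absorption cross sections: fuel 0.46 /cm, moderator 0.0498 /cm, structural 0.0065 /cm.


f = Sigma_a_fuel / (Sigma_a_fuel + Sigma_a_mod + Sigma_a_other)
f = 0.46 / (0.46 + 0.0498 + 0.0065)
f = 0.89095

0.89095


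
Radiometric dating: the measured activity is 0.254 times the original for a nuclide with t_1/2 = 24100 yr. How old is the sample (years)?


lambda = ln(2) / t_half = ln(2) / 24100 = 2.876129e-05 /yr
t = -ln(A/A0) / lambda
t = -ln(0.254) / 2.876129e-05
t = 47648 yr

47648


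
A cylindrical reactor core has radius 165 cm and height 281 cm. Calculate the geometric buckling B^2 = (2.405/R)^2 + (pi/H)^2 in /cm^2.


B^2 = (2.405/R)^2 + (pi/H)^2
B^2 = (2.405/165)^2 + (pi/281)^2
B^2 = 3.3745e-04 /cm^2

3.3745e-04


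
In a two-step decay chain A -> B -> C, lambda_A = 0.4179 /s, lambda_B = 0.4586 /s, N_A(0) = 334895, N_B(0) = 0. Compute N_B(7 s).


N_B(t) = lambda_A * N_A0 / (lambda_B - lambda_A) * [exp(-lambda_A*t) - exp(-lambda_B*t)]
exp(-0.4179*7) = 0.05364859; exp(-0.4586*7) = 0.04034854
N_B = 0.4179 * 334895 / (0.4586 - 0.4179) * (0.05364859 - 0.04034854)
N_B = 45734

45734


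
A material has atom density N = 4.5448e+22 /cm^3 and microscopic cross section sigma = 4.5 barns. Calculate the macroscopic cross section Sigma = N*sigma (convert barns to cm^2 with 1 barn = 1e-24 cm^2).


Sigma = N * sigma_barns * 1e-24
Sigma = 4.5448e+22 * 4.5 * 1e-24
Sigma = 0.20452 /cm

0.20452


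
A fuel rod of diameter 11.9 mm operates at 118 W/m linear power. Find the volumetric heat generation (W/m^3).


r = D / 2 / 1000 = 11.9 / 2 / 1000 = 0.00595 m
q''' = q' / (pi * r^2)
q''' = 118 / (pi * 0.00595^2)
q''' = 1.0610e+06 W/m^3

1.0610e+06


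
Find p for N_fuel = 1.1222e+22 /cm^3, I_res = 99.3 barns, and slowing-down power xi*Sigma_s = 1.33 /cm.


p = exp(-N * I * 1e-24 / (xi*Sigma_s))
p = exp(-1.1222e+22 * 99.3 * 1e-24 / 1.33)
p = 0.43264

0.43264


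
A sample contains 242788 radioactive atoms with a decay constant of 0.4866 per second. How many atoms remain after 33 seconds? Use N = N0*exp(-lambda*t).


N = N0 * exp(-lambda * t)
N = 242788 * exp(-0.4866 * 33)
N = 0.025788

0.025788


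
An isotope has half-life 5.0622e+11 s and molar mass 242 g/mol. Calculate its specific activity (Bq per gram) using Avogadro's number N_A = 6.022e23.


lambda = ln(2) / t_half = ln(2) / 5.0622e+11 = 1.369261e-12 /s
SA = lambda * N_A / M
SA = 1.369261e-12 * 6.022e23 / 242
SA = 3.4073e+09 Bq/g

3.4073e+09


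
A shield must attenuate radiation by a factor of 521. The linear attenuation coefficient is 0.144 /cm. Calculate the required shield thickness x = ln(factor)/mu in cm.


x = ln(factor) / mu
x = ln(521) / 0.144
x = 43.443 cm

43.443


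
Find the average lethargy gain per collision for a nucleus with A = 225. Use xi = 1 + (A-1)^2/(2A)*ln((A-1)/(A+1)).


xi = 1 + (A-1)^2/(2A) * ln((A-1)/(A+1))
xi = 1 + (225-1)^2/(2*225) * ln((225-1)/(225 +1))
xi = 0.0088626

0.0088626


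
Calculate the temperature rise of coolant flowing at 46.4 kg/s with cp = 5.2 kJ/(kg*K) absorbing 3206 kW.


dT = Q / (m_dot * cp)
dT = 3206 / (46.4 * 5.2)
dT = 13.287 C

13.287


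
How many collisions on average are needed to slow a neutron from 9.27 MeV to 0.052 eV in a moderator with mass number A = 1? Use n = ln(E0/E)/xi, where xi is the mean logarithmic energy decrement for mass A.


xi = 1 + (A-1)^2/(2A)*ln((A-1)/(A+1)) = 1 (for A = 1)
n = ln(E0/E) / xi
n = ln(9.27e6 / 0.052) / 1
n = ln(1.782692e+08) / 1 = 18.999

18.999


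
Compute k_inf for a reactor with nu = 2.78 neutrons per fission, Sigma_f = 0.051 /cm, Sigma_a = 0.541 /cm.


k_inf = nu * Sigma_f / Sigma_a
k_inf = 2.78 * 0.051 / 0.541
k_inf = 0.26207

0.26207


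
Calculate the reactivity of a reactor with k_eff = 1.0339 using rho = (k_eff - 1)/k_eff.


rho = (k_eff - 1) / k_eff
rho = (1.0339 - 1) / 1.0339
rho = 0.032788

0.032788


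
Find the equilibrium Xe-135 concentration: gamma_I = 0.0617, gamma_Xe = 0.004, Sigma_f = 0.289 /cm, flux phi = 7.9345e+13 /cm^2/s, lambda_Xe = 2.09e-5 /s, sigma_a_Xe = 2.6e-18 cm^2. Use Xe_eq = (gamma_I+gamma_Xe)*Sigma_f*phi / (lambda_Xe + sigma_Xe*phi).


Xe_eq = (gamma_I + gamma_Xe) * Sigma_f * phi / (lambda_Xe + sigma_Xe * phi)
Numerator = (0.0617 + 0.004) * 0.289 * 7.9345e+13 = 1.506547e+12
Denominator = 2.09e-5 + 2.6e-18 * 7.9345e+13 = 2.271970e-04
Xe_eq = 1.506547e+12 / 2.271970e-04 = 6.6310e+15 /cm^3

6.6310e+15


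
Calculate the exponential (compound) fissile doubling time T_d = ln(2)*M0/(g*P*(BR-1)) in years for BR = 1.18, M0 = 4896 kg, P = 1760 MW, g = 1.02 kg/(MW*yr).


Breeding gain G = BR - 1 = 1.18 - 1 = 0.18
Fissile production rate = g * P * G = 1.02 * 1760 * 0.18 = 323.136 kg/yr
T_d = ln(2) * M0 / (g * P * G)
T_d = ln(2) * 4896 / 323.136 = 10.502 yr

10.502


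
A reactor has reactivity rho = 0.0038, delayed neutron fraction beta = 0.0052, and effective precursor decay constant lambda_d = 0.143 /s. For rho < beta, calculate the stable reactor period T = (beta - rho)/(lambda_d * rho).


T = (beta - rho) / (lambda_d * rho)
T = (0.0052 - 0.0038) / (0.143 * 0.0038)
T = 2.5764 s

2.5764


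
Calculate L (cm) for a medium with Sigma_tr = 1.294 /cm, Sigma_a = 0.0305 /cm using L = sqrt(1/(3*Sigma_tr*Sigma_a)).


D = 1 / (3 * Sigma_tr) = 1 / (3 * 1.294) = 0.2575992 cm
L = sqrt(D / Sigma_a)
L = sqrt(0.2575992 / 0.0305)
L = 2.9062 cm

2.9062


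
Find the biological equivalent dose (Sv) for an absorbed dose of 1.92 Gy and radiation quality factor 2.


H = D * Q
H = 1.92 * 2
H = 3.8400 Sv

3.8400


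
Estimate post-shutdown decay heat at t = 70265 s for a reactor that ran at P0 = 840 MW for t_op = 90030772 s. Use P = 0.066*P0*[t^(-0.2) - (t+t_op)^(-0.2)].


P/P0 = 0.066 * [t^(-0.2) - (t + t_op)^(-0.2)]
P/P0 = 0.066 * [70265^(-0.2) - (70265 + 90030772)^(-0.2)]
P/P0 = 0.066 * [0.1073130 - 0.02564803] = 0.005389888
P = 840 * 0.005389888 = 4.5275 MW

4.5275


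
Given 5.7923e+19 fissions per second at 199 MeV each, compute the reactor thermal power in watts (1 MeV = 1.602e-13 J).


P = fission_rate * E_MeV * 1.602e-13
P = 5.7923e+19 * 199 * 1.602e-13
P = 1.8466e+09 W

1.8466e+09


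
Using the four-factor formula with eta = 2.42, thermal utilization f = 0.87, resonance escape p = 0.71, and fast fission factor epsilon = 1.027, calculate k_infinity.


k_inf = eta * f * p * epsilon
k_inf = 2.42 * 0.87 * 0.71 * 1.027
k_inf = 1.5352

1.5352


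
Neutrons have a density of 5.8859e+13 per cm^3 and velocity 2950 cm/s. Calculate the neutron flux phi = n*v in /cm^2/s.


phi = n * v
phi = 5.8859e+13 * 2950
phi = 1.7363e+17 /cm^2/s

1.7363e+17


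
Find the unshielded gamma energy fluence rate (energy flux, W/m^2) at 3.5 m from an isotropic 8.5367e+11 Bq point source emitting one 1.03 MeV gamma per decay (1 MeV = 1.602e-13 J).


psi = A * E * 1.602e-13 / (4*pi*r^2)
psi = 8.5367e+11 * 1.03 * 1.602e-13 / (4*pi*3.5^2)
psi = 9.1505e-04 W/m^2

9.1505e-04


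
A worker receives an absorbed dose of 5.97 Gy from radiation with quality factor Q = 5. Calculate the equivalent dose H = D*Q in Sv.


H = D * Q
H = 5.97 * 5
H = 29.850 Sv

29.850


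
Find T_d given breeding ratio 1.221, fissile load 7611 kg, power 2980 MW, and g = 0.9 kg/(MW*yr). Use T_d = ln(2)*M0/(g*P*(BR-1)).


Breeding gain G = BR - 1 = 1.221 - 1 = 0.221
Fissile production rate = g * P * G = 0.9 * 2980 * 0.221 = 592.722 kg/yr
T_d = ln(2) * M0 / (g * P * G)
T_d = ln(2) * 7611 / 592.722 = 8.9005 yr

8.9005


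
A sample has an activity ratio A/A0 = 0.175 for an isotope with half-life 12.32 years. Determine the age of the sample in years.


lambda = ln(2) / t_half = ln(2) / 12.32 = 0.05626195 /yr
t = -ln(A/A0) / lambda
t = -ln(0.175) / 0.05626195
t = 30.980 yr

30.980


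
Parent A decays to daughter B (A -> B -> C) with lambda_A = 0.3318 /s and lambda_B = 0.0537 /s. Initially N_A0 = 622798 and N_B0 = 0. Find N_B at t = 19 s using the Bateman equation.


N_B(t) = lambda_A * N_A0 / (lambda_B - lambda_A) * [exp(-lambda_A*t) - exp(-lambda_B*t)]
exp(-0.3318*19) = 0.001828608; exp(-0.0537*19) = 0.3604868
N_B = 0.3318 * 622798 / (0.0537 - 0.3318) * (0.001828608 - 0.3604868)
N_B = 266504

266504


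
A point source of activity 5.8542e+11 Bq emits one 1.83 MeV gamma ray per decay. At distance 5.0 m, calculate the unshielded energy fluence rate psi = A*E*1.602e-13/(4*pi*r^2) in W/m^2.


psi = A * E * 1.602e-13 / (4*pi*r^2)
psi = 5.8542e+11 * 1.83 * 1.602e-13 / (4*pi*5.0^2)
psi = 5.4630e-04 W/m^2

5.4630e-04


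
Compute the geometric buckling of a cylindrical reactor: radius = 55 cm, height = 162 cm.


B^2 = (2.405/R)^2 + (pi/H)^2
B^2 = (2.405/55)^2 + (pi/162)^2
B^2 = 0.0022881 /cm^2

0.0022881


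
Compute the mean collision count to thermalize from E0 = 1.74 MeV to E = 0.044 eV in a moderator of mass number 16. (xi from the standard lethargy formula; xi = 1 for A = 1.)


xi = 1 + (A-1)^2/(2A)*ln((A-1)/(A+1)) = 0.1199467 (for A = 16)
n = ln(E0/E) / xi
n = ln(1.74e6 / 0.044) / 0.1199467
n = ln(3.954545e+07) / 0.1199467 = 145.84

145.84


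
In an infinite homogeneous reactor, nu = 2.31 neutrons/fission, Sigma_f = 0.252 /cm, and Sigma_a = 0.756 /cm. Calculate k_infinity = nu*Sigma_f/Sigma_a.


k_inf = nu * Sigma_f / Sigma_a
k_inf = 2.31 * 0.252 / 0.756
k_inf = 0.77000

0.77000


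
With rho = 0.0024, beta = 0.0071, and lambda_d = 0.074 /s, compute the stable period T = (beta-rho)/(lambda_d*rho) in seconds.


T = (beta - rho) / (lambda_d * rho)
T = (0.0071 - 0.0024) / (0.074 * 0.0024)
T = 26.464 s

26.464


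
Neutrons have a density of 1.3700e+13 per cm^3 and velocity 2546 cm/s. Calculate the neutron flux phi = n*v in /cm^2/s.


phi = n * v
phi = 1.3700e+13 * 2546
phi = 3.4880e+16 /cm^2/s

3.4880e+16


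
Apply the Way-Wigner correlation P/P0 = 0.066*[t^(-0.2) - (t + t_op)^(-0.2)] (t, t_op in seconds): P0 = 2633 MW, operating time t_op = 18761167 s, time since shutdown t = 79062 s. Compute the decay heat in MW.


P/P0 = 0.066 * [t^(-0.2) - (t + t_op)^(-0.2)]
P/P0 = 0.066 * [79062^(-0.2) - (79062 + 18761167)^(-0.2)]
P/P0 = 0.066 * [0.1048109 - 0.03507380] = 0.004602649
P = 2633 * 0.004602649 = 12.119 MW

12.119


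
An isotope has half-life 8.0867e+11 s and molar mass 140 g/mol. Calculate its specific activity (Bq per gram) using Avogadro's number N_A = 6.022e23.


lambda = ln(2) / t_half = ln(2) / 8.0867e+11 = 8.571447e-13 /s
SA = lambda * N_A / M
SA = 8.571447e-13 * 6.022e23 / 140
SA = 3.6869e+09 Bq/g

3.6869e+09


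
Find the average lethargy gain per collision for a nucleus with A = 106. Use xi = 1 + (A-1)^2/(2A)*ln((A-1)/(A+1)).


xi = 1 + (A-1)^2/(2A) * ln((A-1)/(A+1))
xi = 1 + (106-1)^2/(2*106) * ln((106-1)/(106 +1))
xi = 0.018750

0.018750


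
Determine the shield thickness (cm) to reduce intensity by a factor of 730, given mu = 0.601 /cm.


x = ln(factor) / mu
x = ln(730) / 0.601
x = 10.970 cm

10.970


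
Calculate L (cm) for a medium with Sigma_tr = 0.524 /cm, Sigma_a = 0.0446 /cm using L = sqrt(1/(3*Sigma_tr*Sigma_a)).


D = 1 / (3 * Sigma_tr) = 1 / (3 * 0.524) = 0.6361323 cm
L = sqrt(D / Sigma_a)
L = sqrt(0.6361323 / 0.0446)
L = 3.7766 cm

3.7766


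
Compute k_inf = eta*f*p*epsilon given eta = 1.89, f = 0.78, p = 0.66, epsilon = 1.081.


k_inf = eta * f * p * epsilon
k_inf = 1.89 * 0.78 * 0.66 * 1.081
k_inf = 1.0518

1.0518


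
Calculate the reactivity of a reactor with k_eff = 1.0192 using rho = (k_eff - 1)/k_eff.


rho = (k_eff - 1) / k_eff
rho = (1.0192 - 1) / 1.0192
rho = 0.018838

0.018838


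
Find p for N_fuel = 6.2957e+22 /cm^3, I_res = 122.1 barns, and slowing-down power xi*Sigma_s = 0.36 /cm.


p = exp(-N * I * 1e-24 / (xi*Sigma_s))
p = exp(-6.2957e+22 * 122.1 * 1e-24 / 0.36)
p = 5.3278e-10

5.3278e-10


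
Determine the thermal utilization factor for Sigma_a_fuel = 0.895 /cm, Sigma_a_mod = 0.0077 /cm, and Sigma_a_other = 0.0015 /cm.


f = Sigma_a_fuel / (Sigma_a_fuel + Sigma_a_mod + Sigma_a_other)
f = 0.895 / (0.895 + 0.0077 + 0.0015)
f = 0.98983

0.98983


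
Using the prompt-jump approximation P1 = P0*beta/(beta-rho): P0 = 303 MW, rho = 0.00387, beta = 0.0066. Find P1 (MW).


P1/P0 = beta / (beta - rho)
P1/P0 = 0.0066 / (0.0066 - 0.00387) = 2.417582
P1 = 303 * 2.417582 = 732.53 MW

732.53


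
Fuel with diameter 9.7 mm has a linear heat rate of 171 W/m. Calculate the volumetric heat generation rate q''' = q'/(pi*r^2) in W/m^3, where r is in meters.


r = D / 2 / 1000 = 9.7 / 2 / 1000 = 0.00485 m
q''' = q' / (pi * r^2)
q''' = 171 / (pi * 0.00485^2)
q''' = 2.3140e+06 W/m^3

2.3140e+06


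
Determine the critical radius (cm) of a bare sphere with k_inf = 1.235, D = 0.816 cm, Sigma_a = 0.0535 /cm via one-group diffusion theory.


L^2 = D / Sigma_a = 0.816 / 0.0535 = 15.25234 cm^2
B_m^2 = (k_inf - 1) / L^2 = (1.235 - 1) / 15.25234 = 0.01540747 /cm^2
For a bare sphere: B_g = pi/R, so R_c = pi / sqrt(B_m^2)
R_c = pi / sqrt(0.01540747) = 25.310 cm

25.310


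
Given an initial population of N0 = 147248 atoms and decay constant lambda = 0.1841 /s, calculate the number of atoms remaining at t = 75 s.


N = N0 * exp(-lambda * t)
N = 147248 * exp(-0.1841 * 75)
N = 0.14843

0.14843


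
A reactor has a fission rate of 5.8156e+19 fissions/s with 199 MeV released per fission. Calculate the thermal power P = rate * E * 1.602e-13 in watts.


P = fission_rate * E_MeV * 1.602e-13
P = 5.8156e+19 * 199 * 1.602e-13
P = 1.8540e+09 W

1.8540e+09


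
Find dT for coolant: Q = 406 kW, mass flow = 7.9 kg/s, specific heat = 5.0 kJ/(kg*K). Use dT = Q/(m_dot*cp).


dT = Q / (m_dot * cp)
dT = 406 / (7.9 * 5.0)
dT = 10.278 C

10.278


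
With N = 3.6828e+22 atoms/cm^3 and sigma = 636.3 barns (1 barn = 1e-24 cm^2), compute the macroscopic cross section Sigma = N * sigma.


Sigma = N * sigma_barns * 1e-24
Sigma = 3.6828e+22 * 636.3 * 1e-24
Sigma = 23.434 /cm

23.434


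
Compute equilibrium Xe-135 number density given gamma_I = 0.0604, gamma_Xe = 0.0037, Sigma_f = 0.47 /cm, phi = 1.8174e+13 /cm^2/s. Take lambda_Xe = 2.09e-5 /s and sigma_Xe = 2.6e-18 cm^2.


Xe_eq = (gamma_I + gamma_Xe) * Sigma_f * phi / (lambda_Xe + sigma_Xe * phi)
Numerator = (0.0604 + 0.0037) * 0.47 * 1.8174e+13 = 5.475281e+11
Denominator = 2.09e-5 + 2.6e-18 * 1.8174e+13 = 6.815240e-05
Xe_eq = 5.475281e+11 / 6.815240e-05 = 8.0339e+15 /cm^3

8.0339e+15


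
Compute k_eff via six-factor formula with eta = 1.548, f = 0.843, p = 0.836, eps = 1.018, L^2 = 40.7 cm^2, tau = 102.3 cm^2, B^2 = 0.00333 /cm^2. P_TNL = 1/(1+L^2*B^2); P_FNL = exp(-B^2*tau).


k_inf = eta*f*p*eps = 1.548*0.843*0.836*1.018 = 1.110587
P_TNL = 1/(1 + L^2*B^2) = 1/(1 + 40.7*0.00333) = 0.8806453
P_FNL = exp(-B^2*tau) = exp(-0.00333*102.3) = 0.7113014
k_eff = k_inf * P_TNL * P_FNL = 1.110587 * 0.8806453 * 0.7113014
k_eff = 0.69568

0.69568


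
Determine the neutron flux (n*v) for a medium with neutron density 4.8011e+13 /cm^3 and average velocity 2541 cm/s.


phi = n * v
phi = 4.8011e+13 * 2541
phi = 1.2200e+17 /cm^2/s

1.2200e+17


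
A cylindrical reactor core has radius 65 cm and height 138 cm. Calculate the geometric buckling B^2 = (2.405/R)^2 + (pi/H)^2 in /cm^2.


B^2 = (2.405/R)^2 + (pi/H)^2
B^2 = (2.405/65)^2 + (pi/138)^2
B^2 = 0.0018873 /cm^2

0.0018873


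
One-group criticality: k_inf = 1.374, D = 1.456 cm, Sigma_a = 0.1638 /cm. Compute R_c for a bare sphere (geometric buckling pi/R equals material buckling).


L^2 = D / Sigma_a = 1.456 / 0.1638 = 8.888889 cm^2
B_m^2 = (k_inf - 1) / L^2 = (1.374 - 1) / 8.888889 = 0.04207500 /cm^2
For a bare sphere: B_g = pi/R, so R_c = pi / sqrt(B_m^2)
R_c = pi / sqrt(0.04207500) = 15.316 cm

15.316


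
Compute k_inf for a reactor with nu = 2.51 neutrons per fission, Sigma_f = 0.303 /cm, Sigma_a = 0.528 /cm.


k_inf = nu * Sigma_f / Sigma_a
k_inf = 2.51 * 0.303 / 0.528
k_inf = 1.4404

1.4404


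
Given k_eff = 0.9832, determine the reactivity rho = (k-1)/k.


rho = (k_eff - 1) / k_eff
rho = (0.9832 - 1) / 0.9832
rho = -0.017087

-0.017087


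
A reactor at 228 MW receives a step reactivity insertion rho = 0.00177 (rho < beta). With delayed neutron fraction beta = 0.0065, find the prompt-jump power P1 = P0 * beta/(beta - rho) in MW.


P1/P0 = beta / (beta - rho)
P1/P0 = 0.0065 / (0.0065 - 0.00177) = 1.374207
P1 = 228 * 1.374207 = 313.32 MW

313.32


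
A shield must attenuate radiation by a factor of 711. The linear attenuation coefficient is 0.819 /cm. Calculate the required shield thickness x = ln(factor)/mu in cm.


x = ln(factor) / mu
x = ln(711) / 0.819
x = 8.0179 cm

8.0179


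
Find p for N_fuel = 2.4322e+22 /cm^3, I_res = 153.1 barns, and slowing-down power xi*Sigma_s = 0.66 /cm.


p = exp(-N * I * 1e-24 / (xi*Sigma_s))
p = exp(-2.4322e+22 * 153.1 * 1e-24 / 0.66)
p = 0.0035459

0.0035459


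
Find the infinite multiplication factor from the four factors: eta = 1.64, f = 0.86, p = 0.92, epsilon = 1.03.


k_inf = eta * f * p * epsilon
k_inf = 1.64 * 0.86 * 0.92 * 1.03
k_inf = 1.3365

1.3365


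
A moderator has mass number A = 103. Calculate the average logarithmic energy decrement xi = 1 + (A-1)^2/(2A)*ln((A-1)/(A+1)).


xi = 1 + (A-1)^2/(2A) * ln((A-1)/(A+1))
xi = 1 + (103-1)^2/(2*103) * ln((103-1)/(103 +1))
xi = 0.019292

0.019292


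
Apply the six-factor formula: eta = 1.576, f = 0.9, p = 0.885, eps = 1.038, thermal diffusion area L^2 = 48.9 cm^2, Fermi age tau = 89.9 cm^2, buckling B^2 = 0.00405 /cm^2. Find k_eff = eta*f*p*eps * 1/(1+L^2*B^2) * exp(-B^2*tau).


k_inf = eta*f*p*eps = 1.576*0.9*0.885*1.038 = 1.302985
P_TNL = 1/(1 + L^2*B^2) = 1/(1 + 48.9*0.00405) = 0.8346932
P_FNL = exp(-B^2*tau) = exp(-0.00405*89.9) = 0.6948252
k_eff = k_inf * P_TNL * P_FNL = 1.302985 * 0.8346932 * 0.6948252
k_eff = 0.75569

0.75569


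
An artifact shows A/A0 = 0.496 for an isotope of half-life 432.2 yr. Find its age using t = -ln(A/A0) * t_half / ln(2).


lambda = ln(2) / t_half = ln(2) / 432.2 = 0.001603765 /yr
t = -ln(A/A0) / lambda
t = -ln(0.496) / 0.001603765
t = 437.21 yr

437.21


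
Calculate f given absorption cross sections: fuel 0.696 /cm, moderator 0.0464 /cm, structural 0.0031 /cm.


f = Sigma_a_fuel / (Sigma_a_fuel + Sigma_a_mod + Sigma_a_other)
f = 0.696 / (0.696 + 0.0464 + 0.0031)
f = 0.93360

0.93360


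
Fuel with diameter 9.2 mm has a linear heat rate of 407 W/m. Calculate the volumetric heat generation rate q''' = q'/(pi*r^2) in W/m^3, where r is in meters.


r = D / 2 / 1000 = 9.2 / 2 / 1000 = 0.0046 m
q''' = q' / (pi * r^2)
q''' = 407 / (pi * 0.0046^2)
q''' = 6.1225e+06 W/m^3

6.1225e+06


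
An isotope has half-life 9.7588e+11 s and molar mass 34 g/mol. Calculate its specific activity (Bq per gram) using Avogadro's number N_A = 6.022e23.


lambda = ln(2) / t_half = ln(2) / 9.7588e+11 = 7.102791e-13 /s
SA = lambda * N_A / M
SA = 7.102791e-13 * 6.022e23 / 34
SA = 1.2580e+10 Bq/g

1.2580e+10


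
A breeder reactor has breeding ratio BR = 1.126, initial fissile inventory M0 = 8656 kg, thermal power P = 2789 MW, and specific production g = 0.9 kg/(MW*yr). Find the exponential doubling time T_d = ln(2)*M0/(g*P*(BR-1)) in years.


Breeding gain G = BR - 1 = 1.126 - 1 = 0.126
Fissile production rate = g * P * G = 0.9 * 2789 * 0.126 = 316.2726 kg/yr
T_d = ln(2) * M0 / (g * P * G)
T_d = ln(2) * 8656 / 316.2726 = 18.971 yr

18.971


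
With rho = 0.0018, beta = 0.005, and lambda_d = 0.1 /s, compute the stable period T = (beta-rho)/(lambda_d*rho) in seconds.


T = (beta - rho) / (lambda_d * rho)
T = (0.005 - 0.0018) / (0.1 * 0.0018)
T = 17.778 s

17.778


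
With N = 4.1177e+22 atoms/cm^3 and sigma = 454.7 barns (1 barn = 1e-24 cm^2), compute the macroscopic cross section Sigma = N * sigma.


Sigma = N * sigma_barns * 1e-24
Sigma = 4.1177e+22 * 454.7 * 1e-24
Sigma = 18.723 /cm

18.723


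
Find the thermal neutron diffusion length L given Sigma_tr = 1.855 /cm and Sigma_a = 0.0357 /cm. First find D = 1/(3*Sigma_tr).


D = 1 / (3 * Sigma_tr) = 1 / (3 * 1.855) = 0.1796945 cm
L = sqrt(D / Sigma_a)
L = sqrt(0.1796945 / 0.0357)
L = 2.2435 cm

2.2435


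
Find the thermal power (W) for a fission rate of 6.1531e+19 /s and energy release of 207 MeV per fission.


P = fission_rate * E_MeV * 1.602e-13
P = 6.1531e+19 * 207 * 1.602e-13
P = 2.0405e+09 W

2.0405e+09


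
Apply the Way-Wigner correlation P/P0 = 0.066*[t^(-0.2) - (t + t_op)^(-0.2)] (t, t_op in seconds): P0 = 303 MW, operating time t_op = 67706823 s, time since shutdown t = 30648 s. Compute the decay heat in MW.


P/P0 = 0.066 * [t^(-0.2) - (t + t_op)^(-0.2)]
P/P0 = 0.066 * [30648^(-0.2) - (30648 + 67706823)^(-0.2)]
P/P0 = 0.066 * [0.1266834 - 0.02715402] = 0.006568939
P = 303 * 0.006568939 = 1.9904 MW

1.9904


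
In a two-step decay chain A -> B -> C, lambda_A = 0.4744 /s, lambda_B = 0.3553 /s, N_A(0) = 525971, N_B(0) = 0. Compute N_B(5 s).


N_B(t) = lambda_A * N_A0 / (lambda_B - lambda_A) * [exp(-lambda_A*t) - exp(-lambda_B*t)]
exp(-0.4744*5) = 0.09329395; exp(-0.3553*5) = 0.1692294
N_B = 0.4744 * 525971 / (0.3553 - 0.4744) * (0.09329395 - 0.1692294)
N_B = 159089

159089


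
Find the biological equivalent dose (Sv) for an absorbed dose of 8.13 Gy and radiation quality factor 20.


H = D * Q
H = 8.13 * 20
H = 162.60 Sv

162.60


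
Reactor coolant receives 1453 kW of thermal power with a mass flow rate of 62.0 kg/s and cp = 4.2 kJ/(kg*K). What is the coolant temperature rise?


dT = Q / (m_dot * cp)
dT = 1453 / (62.0 * 4.2)
dT = 5.5799 C

5.5799


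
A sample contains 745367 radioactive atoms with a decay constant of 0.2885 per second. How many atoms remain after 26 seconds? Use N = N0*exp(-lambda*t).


N = N0 * exp(-lambda * t)
N = 745367 * exp(-0.2885 * 26)
N = 411.84

411.84


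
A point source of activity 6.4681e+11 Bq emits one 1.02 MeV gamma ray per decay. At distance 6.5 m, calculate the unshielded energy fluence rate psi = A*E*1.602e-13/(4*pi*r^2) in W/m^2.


psi = A * E * 1.602e-13 / (4*pi*r^2)
psi = 6.4681e+11 * 1.02 * 1.602e-13 / (4*pi*6.5^2)
psi = 1.9907e-04 W/m^2

1.9907e-04


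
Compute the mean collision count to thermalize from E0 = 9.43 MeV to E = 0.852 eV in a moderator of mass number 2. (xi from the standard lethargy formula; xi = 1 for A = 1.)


xi = 1 + (A-1)^2/(2A)*ln((A-1)/(A+1)) = 0.7253469 (for A = 2)
n = ln(E0/E) / xi
n = ln(9.43e6 / 0.852) / 0.7253469
n = ln(1.106808e+07) / 0.7253469 = 22.361

22.361


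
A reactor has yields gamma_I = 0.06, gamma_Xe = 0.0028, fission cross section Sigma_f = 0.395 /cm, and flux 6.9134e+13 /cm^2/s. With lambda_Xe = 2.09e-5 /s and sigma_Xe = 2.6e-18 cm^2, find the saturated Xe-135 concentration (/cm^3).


Xe_eq = (gamma_I + gamma_Xe) * Sigma_f * phi / (lambda_Xe + sigma_Xe * phi)
Numerator = (0.06 + 0.0028) * 0.395 * 6.9134e+13 = 1.714938e+12
Denominator = 2.09e-5 + 2.6e-18 * 6.9134e+13 = 2.006484e-04
Xe_eq = 1.714938e+12 / 2.006484e-04 = 8.5470e+15 /cm^3

8.5470e+15


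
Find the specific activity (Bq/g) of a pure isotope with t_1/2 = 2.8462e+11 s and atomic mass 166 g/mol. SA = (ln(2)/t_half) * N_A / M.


lambda = ln(2) / t_half = ln(2) / 2.8462e+11 = 2.435342e-12 /s
SA = lambda * N_A / M
SA = 2.435342e-12 * 6.022e23 / 166
SA = 8.8347e+09 Bq/g

8.8347e+09


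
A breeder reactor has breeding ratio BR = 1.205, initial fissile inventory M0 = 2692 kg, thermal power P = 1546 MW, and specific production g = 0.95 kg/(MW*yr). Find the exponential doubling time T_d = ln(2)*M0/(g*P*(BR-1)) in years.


Breeding gain G = BR - 1 = 1.205 - 1 = 0.205
Fissile production rate = g * P * G = 0.95 * 1546 * 0.205 = 301.0835 kg/yr
T_d = ln(2) * M0 / (g * P * G)
T_d = ln(2) * 2692 / 301.0835 = 6.1975 yr

6.1975


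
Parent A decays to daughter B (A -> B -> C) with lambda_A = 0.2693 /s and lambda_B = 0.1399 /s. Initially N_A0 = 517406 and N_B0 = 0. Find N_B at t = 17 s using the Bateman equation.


N_B(t) = lambda_A * N_A0 / (lambda_B - lambda_A) * [exp(-lambda_A*t) - exp(-lambda_B*t)]
exp(-0.2693*17) = 0.01027440; exp(-0.1399*17) = 0.09270805
N_B = 0.2693 * 517406 / (0.1399 - 0.2693) * (0.01027440 - 0.09270805)
N_B = 88764

88764


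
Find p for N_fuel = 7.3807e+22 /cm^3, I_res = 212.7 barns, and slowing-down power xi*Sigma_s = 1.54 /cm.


p = exp(-N * I * 1e-24 / (xi*Sigma_s))
p = exp(-7.3807e+22 * 212.7 * 1e-24 / 1.54)
p = 3.7394e-05

3.7394e-05


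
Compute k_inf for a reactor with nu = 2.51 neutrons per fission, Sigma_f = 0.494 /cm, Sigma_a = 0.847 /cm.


k_inf = nu * Sigma_f / Sigma_a
k_inf = 2.51 * 0.494 / 0.847
k_inf = 1.4639

1.4639


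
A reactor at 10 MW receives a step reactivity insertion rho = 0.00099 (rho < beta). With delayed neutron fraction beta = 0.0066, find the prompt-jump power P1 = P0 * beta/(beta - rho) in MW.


P1/P0 = beta / (beta - rho)
P1/P0 = 0.0066 / (0.0066 - 0.00099) = 1.176471
P1 = 10 * 1.176471 = 11.765 MW

11.765


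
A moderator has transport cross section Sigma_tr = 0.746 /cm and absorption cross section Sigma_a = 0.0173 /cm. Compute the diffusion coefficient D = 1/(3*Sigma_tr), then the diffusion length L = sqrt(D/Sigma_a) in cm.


D = 1 / (3 * Sigma_tr) = 1 / (3 * 0.746) = 0.4468275 cm
L = sqrt(D / Sigma_a)
L = sqrt(0.4468275 / 0.0173)
L = 5.0821 cm

5.0821


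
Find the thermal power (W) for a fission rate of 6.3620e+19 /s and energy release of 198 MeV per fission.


P = fission_rate * E_MeV * 1.602e-13
P = 6.3620e+19 * 198 * 1.602e-13
P = 2.0180e+09 W

2.0180e+09


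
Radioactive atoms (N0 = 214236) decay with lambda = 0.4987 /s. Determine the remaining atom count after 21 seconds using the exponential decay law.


N = N0 * exp(-lambda * t)
N = 214236 * exp(-0.4987 * 21)
N = 6.0626

6.0626


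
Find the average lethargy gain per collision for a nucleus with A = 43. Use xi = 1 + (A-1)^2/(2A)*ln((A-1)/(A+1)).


xi = 1 + (A-1)^2/(2A) * ln((A-1)/(A+1))
xi = 1 + (43-1)^2/(2*43) * ln((43-1)/(43 +1))
xi = 0.045799

0.045799


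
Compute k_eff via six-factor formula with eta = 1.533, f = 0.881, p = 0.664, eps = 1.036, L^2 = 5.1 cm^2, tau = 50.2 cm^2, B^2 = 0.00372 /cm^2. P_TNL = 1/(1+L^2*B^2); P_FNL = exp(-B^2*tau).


k_inf = eta*f*p*eps = 1.533*0.881*0.664*1.036 = 0.9290646
P_TNL = 1/(1 + L^2*B^2) = 1/(1 + 5.1*0.00372) = 0.9813812
P_FNL = exp(-B^2*tau) = exp(-0.00372*50.2) = 0.8296561
k_eff = k_inf * P_TNL * P_FNL = 0.9290646 * 0.9813812 * 0.8296561
k_eff = 0.75645

0.75645


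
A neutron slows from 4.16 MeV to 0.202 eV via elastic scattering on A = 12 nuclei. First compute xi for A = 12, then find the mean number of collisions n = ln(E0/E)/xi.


xi = 1 + (A-1)^2/(2A)*ln((A-1)/(A+1)) = 0.1577690 (for A = 12)
n = ln(E0/E) / xi
n = ln(4.16e6 / 0.202) / 0.1577690
n = ln(2.059406e+07) / 0.1577690 = 106.74

106.74


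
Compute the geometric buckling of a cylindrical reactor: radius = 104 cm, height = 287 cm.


B^2 = (2.405/R)^2 + (pi/H)^2
B^2 = (2.405/104)^2 + (pi/287)^2
B^2 = 6.5459e-04 /cm^2

6.5459e-04


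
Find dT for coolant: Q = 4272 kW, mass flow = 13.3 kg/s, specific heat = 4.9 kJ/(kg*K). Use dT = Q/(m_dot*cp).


dT = Q / (m_dot * cp)
dT = 4272 / (13.3 * 4.9)
dT = 65.552 C

65.552


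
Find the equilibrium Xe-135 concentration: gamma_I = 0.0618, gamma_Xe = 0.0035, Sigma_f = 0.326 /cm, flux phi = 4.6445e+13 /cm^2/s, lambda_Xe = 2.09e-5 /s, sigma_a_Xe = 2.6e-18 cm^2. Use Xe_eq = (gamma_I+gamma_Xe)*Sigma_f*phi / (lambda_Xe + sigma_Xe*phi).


Xe_eq = (gamma_I + gamma_Xe) * Sigma_f * phi / (lambda_Xe + sigma_Xe * phi)
Numerator = (0.0618 + 0.0035) * 0.326 * 4.6445e+13 = 9.887119e+11
Denominator = 2.09e-5 + 2.6e-18 * 4.6445e+13 = 1.416570e-04
Xe_eq = 9.887119e+11 / 1.416570e-04 = 6.9796e+15 /cm^3

6.9796e+15


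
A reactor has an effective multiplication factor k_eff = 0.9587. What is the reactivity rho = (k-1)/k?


rho = (k_eff - 1) / k_eff
rho = (0.9587 - 1) / 0.9587
rho = -0.043079

-0.043079


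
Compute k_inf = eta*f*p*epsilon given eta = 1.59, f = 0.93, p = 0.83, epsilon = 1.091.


k_inf = eta * f * p * epsilon
k_inf = 1.59 * 0.93 * 0.83 * 1.091
k_inf = 1.3390

1.3390


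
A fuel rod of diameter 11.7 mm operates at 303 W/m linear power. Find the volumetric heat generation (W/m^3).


r = D / 2 / 1000 = 11.7 / 2 / 1000 = 0.00585 m
q''' = q' / (pi * r^2)
q''' = 303 / (pi * 0.00585^2)
q''' = 2.8183e+06 W/m^3

2.8183e+06


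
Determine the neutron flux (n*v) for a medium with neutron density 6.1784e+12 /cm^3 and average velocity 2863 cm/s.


phi = n * v
phi = 6.1784e+12 * 2863
phi = 1.7689e+16 /cm^2/s

1.7689e+16


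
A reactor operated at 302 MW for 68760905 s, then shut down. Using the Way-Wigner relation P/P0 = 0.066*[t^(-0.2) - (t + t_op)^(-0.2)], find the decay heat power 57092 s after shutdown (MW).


P/P0 = 0.066 * [t^(-0.2) - (t + t_op)^(-0.2)]
P/P0 = 0.066 * [57092^(-0.2) - (57092 + 68760905)^(-0.2)]
P/P0 = 0.066 * [0.1118626 - 0.02706821] = 0.005596430
P = 302 * 0.005596430 = 1.6901 MW

1.6901


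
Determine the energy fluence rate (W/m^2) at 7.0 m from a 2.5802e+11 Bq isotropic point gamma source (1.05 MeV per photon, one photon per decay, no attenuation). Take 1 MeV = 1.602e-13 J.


psi = A * E * 1.602e-13 / (4*pi*r^2)
psi = 2.5802e+11 * 1.05 * 1.602e-13 / (4*pi*7.0^2)
psi = 7.0485e-05 W/m^2

7.0485e-05


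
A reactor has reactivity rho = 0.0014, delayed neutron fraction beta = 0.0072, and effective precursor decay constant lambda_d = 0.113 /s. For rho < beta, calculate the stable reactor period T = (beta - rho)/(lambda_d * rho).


T = (beta - rho) / (lambda_d * rho)
T = (0.0072 - 0.0014) / (0.113 * 0.0014)
T = 36.662 s

36.662


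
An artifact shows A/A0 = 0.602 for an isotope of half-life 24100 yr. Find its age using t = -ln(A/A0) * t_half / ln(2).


lambda = ln(2) / t_half = ln(2) / 24100 = 2.876129e-05 /yr
t = -ln(A/A0) / lambda
t = -ln(0.602) / 2.876129e-05
t = 17645 yr

17645


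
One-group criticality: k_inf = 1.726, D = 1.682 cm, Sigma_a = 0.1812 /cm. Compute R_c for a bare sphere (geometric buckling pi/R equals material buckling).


L^2 = D / Sigma_a = 1.682 / 0.1812 = 9.282561 cm^2
B_m^2 = (k_inf - 1) / L^2 = (1.726 - 1) / 9.282561 = 0.07821117 /cm^2
For a bare sphere: B_g = pi/R, so R_c = pi / sqrt(B_m^2)
R_c = pi / sqrt(0.07821117) = 11.234 cm

11.234


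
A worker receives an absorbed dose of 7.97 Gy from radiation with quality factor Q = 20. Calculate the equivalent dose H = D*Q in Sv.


H = D * Q
H = 7.97 * 20
H = 159.40 Sv

159.40


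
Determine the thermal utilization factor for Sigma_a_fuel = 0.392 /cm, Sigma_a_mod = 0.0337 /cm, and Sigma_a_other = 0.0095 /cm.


f = Sigma_a_fuel / (Sigma_a_fuel + Sigma_a_mod + Sigma_a_other)
f = 0.392 / (0.392 + 0.0337 + 0.0095)
f = 0.90074

0.90074


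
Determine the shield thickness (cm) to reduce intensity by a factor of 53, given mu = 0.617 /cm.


x = ln(factor) / mu
x = ln(53) / 0.617
x = 6.4348 cm

6.4348


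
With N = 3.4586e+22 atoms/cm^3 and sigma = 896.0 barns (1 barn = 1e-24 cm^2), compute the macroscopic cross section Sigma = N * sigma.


Sigma = N * sigma_barns * 1e-24
Sigma = 3.4586e+22 * 896.0 * 1e-24
Sigma = 30.989 /cm

30.989


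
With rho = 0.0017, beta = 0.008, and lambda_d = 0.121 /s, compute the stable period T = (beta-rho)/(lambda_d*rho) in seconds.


T = (beta - rho) / (lambda_d * rho)
T = (0.008 - 0.0017) / (0.121 * 0.0017)
T = 30.627 s

30.627


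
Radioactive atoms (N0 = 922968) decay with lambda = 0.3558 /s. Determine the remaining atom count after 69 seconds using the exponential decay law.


N = N0 * exp(-lambda * t)
N = 922968 * exp(-0.3558 * 69)
N = 2.0099e-05

2.0099e-05


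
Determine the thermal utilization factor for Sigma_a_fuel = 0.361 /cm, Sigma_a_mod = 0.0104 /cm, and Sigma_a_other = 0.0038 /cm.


f = Sigma_a_fuel / (Sigma_a_fuel + Sigma_a_mod + Sigma_a_other)
f = 0.361 / (0.361 + 0.0104 + 0.0038)
f = 0.96215

0.96215


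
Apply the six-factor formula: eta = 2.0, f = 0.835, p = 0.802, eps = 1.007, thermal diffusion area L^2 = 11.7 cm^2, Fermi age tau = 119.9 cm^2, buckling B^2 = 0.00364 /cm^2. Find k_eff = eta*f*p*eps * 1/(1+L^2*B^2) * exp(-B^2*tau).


k_inf = eta*f*p*eps = 2.0*0.835*0.802*1.007 = 1.348715
P_TNL = 1/(1 + L^2*B^2) = 1/(1 + 11.7*0.00364) = 0.9591516
P_FNL = exp(-B^2*tau) = exp(-0.00364*119.9) = 0.6463359
k_eff = k_inf * P_TNL * P_FNL = 1.348715 * 0.9591516 * 0.6463359
k_eff = 0.83611

0.83611


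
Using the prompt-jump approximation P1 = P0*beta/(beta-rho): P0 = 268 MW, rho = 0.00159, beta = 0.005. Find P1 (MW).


P1/P0 = beta / (beta - rho)
P1/P0 = 0.005 / (0.005 - 0.00159) = 1.466276
P1 = 268 * 1.466276 = 392.96 MW

392.96


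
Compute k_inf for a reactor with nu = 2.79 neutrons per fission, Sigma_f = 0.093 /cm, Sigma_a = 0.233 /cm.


k_inf = nu * Sigma_f / Sigma_a
k_inf = 2.79 * 0.093 / 0.233
k_inf = 1.1136

1.1136


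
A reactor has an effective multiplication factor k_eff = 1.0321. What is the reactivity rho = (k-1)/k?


rho = (k_eff - 1) / k_eff
rho = (1.0321 - 1) / 1.0321
rho = 0.031102

0.031102


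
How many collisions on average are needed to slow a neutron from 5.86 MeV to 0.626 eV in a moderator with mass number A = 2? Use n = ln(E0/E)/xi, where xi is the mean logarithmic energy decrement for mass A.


xi = 1 + (A-1)^2/(2A)*ln((A-1)/(A+1)) = 0.7253469 (for A = 2)
n = ln(E0/E) / xi
n = ln(5.86e6 / 0.626) / 0.7253469
n = ln(9.361022e+06) / 0.7253469 = 22.130

22.130


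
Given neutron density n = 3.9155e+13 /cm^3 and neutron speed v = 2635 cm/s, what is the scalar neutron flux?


phi = n * v
phi = 3.9155e+13 * 2635
phi = 1.0317e+17 /cm^2/s

1.0317e+17


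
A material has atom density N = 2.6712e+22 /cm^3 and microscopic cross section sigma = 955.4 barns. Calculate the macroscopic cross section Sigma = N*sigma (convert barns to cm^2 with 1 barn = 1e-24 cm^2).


Sigma = N * sigma_barns * 1e-24
Sigma = 2.6712e+22 * 955.4 * 1e-24
Sigma = 25.521 /cm

25.521


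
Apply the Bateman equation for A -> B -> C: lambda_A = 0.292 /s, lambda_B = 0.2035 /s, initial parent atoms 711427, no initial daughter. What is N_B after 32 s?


N_B(t) = lambda_A * N_A0 / (lambda_B - lambda_A) * [exp(-lambda_A*t) - exp(-lambda_B*t)]
exp(-0.292*32) = 8.748878e-05; exp(-0.2035*32) = 0.001485506
N_B = 0.292 * 711427 / (0.2035 - 0.292) * (8.748878e-05 - 0.001485506)
N_B = 3281.6

3281.6


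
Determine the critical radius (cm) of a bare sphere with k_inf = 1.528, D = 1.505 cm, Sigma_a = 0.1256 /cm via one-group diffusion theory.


L^2 = D / Sigma_a = 1.505 / 0.1256 = 11.98248 cm^2
B_m^2 = (k_inf - 1) / L^2 = (1.528 - 1) / 11.98248 = 0.04406433 /cm^2
For a bare sphere: B_g = pi/R, so R_c = pi / sqrt(B_m^2)
R_c = pi / sqrt(0.04406433) = 14.966 cm

14.966


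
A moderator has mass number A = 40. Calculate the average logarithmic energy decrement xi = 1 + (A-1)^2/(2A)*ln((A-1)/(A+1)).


xi = 1 + (A-1)^2/(2A) * ln((A-1)/(A+1))
xi = 1 + (40-1)^2/(2*40) * ln((40-1)/(40 +1))
xi = 0.049177

0.049177


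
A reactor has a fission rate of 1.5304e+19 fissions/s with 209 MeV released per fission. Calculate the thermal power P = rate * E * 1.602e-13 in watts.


P = fission_rate * E_MeV * 1.602e-13
P = 1.5304e+19 * 209 * 1.602e-13
P = 5.1241e+08 W

5.1241e+08


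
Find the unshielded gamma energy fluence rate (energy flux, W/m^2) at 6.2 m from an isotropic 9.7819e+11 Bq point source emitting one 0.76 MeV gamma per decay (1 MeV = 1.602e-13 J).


psi = A * E * 1.602e-13 / (4*pi*r^2)
psi = 9.7819e+11 * 0.76 * 1.602e-13 / (4*pi*6.2^2)
psi = 2.4655e-04 W/m^2

2.4655e-04


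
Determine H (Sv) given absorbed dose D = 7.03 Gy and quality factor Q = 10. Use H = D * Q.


H = D * Q
H = 7.03 * 10
H = 70.300 Sv

70.300
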